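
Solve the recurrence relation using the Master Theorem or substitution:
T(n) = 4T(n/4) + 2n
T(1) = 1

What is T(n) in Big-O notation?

By Master Theorem: a=4, b=4, f(n)=2n. Since log_4(4) = 1 and f(n) = Θ(n^1), Case 2 applies. T(n) = O(n log n).

Answer: O(n log n)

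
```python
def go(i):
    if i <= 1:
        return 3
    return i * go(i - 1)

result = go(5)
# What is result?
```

go(5) = 5 * 4 * 3 * 2 * 3 = 360

Answer: 360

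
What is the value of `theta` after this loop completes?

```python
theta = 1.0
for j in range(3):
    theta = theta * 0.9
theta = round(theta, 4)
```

Exponential decay: 1.0 * 0.9^3
`theta` takes the values: 1.0 → 0.9 → 0.81 → 0.729

Answer: 0.729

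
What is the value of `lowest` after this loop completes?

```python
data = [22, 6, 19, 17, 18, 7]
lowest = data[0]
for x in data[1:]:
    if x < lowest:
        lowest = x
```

Minimum of [22, 6, 19, 17, 18, 7]
`lowest` takes the values: 22 → 6

Answer: 6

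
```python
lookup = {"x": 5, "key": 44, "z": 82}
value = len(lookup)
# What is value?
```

Trace:
`lookup = {"x": 5, "key": 44, "z": 82}` → lookup = {'x': 5, 'key': 44, 'z': 82}
`value = len(lookup)` → value = 3
So value = 3

Answer: 3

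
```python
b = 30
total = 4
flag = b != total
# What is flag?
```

Trace:
`b = 30` → b = 30
`total = 4` → total = 4
`flag = b != total` → flag = True
So flag = True

Answer: True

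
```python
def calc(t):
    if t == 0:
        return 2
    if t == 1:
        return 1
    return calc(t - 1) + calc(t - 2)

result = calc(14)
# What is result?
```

Build up from base cases: calc(0)=2, calc(1)=1, calc(2)=3, calc(3)=4, calc(4)=7, calc(5)=11, calc(6)=18, ..., calc(14)=843

Answer: 843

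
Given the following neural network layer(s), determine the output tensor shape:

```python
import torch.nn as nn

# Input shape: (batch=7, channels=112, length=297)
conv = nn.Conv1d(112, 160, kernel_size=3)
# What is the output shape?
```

Input: (7, 112, 297) -> Output: (7, 160, 295)

Answer: (7, 160, 295)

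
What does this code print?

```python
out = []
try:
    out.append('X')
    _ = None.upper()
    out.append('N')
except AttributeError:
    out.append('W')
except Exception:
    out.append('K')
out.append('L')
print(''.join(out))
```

Execution trace: 'X' (try body) → 'W' (except AttributeError) → 'L' (after the try/except). Output: XWL

Answer: XWL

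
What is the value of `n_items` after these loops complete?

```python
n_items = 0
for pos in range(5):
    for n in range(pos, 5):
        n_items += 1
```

Upper triangle: 5 + 4 + ... + 1
`n_items` takes the values: 0 → 1 → 2 → 3 → 4 → 5 → 6 → 7 → 8 → 9 → 10 → 11 → 12 → 13 → 14 → 15

Answer: 15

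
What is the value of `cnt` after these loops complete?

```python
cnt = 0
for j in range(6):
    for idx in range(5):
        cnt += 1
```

6 * 5 = 30
`cnt` takes the values: 0 → 1 → 2 → 3 → 4 → 5 → 6 → 7 → 8 → 9 → 10 → 11 → 12 → 13 → 14 → 15 → 16 → 17 → 18 → 19 → 20 → 21 → 22 → 23 → 24 → 25 → 26 → 27 → 28 → 29 → 30

Answer: 30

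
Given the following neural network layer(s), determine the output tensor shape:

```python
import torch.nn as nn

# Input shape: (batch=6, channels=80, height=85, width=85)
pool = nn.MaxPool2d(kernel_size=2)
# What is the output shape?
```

Input: (6, 80, 85, 85) -> Output: (6, 80, 42, 42)

Answer: (6, 80, 42, 42)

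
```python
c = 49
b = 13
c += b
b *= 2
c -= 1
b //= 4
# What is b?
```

Trace:
`c = 49` → c = 49
`b = 13` → b = 13
`c += b` → c = 62
`b *= 2` → b = 26
`c -= 1` → c = 61
`b //= 4` → b = 6
So b = 6

Answer: 6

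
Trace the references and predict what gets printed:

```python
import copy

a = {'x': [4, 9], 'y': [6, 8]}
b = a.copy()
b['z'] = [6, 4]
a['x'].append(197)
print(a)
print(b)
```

Key concept: shallow copy of dict with mutable values.
Step by step:
`a = {'x': [4, 9], 'y': [6, 8]}` → a = {'x': [4, 9], 'y': [6, 8]}
`b = a.copy()` → b = {'x': [4, 9], 'y': [6, 8]}
`b['z'] = [6, 4]` → b = {'x': [4, 9], 'y': [6, 8], 'z': [6, 4]}
`a['x'].append(197)` → a = {'x': [4, 9, 197], 'y': [6, 8]}; b = {'x': [4, 9, 197], 'y': [6, 8], 'z': [6, 4]}
`print(a)` → prints {'x': [4, 9, 197], 'y': [6, 8]}
`print(b)` → prints {'x': [4, 9, 197], 'y': [6, 8], 'z': [6, 4]}

Answer:
{'x': [4, 9, 197], 'y': [6, 8]}
{'x': [4, 9, 197], 'y': [6, 8], 'z': [6, 4]}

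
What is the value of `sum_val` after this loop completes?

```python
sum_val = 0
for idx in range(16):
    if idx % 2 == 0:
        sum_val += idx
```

Sum of even numbers 0 to 15
`sum_val` takes the values: 0 → 2 → 6 → 12 → 20 → 30 → 42 → 56

Answer: 56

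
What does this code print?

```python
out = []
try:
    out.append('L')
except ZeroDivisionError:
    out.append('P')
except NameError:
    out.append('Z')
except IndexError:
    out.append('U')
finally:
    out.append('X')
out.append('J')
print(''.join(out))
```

Execution trace: 'L' (try body, no exception) → 'X' (finally) → 'J' (after the try/except). Output: LXJ

Answer: LXJ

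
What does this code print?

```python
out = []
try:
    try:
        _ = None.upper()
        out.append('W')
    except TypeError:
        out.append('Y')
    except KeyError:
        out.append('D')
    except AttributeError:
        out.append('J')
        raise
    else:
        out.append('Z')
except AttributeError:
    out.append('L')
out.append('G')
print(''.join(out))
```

Execution trace: 'J' (inner except AttributeError) → 'L' (outer except AttributeError) → 'G' (after the try/except). Output: JLG

Answer: JLG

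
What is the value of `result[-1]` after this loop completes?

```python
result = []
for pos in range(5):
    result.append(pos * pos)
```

Last element of squares 0 to 4
`result` takes the values: [] → [0] → [0, 1] → [0, 1, 4] → [0, 1, 4, 9] → [0, 1, 4, 9, 16]
So `result[-1]` = 16

Answer: 16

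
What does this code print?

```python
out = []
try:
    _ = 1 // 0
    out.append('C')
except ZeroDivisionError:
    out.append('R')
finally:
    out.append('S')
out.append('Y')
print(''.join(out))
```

Execution trace: 'R' (except ZeroDivisionError) → 'S' (finally) → 'Y' (after the try/except). Output: RSY

Answer: RSY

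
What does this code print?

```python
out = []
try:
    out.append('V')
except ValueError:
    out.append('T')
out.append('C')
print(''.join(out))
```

Execution trace: 'V' (try body, no exception) → 'C' (after the try/except). Output: VC

Answer: VC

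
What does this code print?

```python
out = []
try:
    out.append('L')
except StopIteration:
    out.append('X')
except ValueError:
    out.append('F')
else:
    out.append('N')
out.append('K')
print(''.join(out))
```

Execution trace: 'L' (try body, no exception) → 'N' (else) → 'K' (after the try/except). Output: LNK

Answer: LNK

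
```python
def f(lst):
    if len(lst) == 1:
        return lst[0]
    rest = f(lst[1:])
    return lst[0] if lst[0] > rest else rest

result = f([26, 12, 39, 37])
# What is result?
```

Recursive max over [26, 12, 39, 37] = 39

Answer: 39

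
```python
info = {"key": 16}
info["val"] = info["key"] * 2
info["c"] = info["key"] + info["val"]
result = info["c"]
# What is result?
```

Trace:
`info = {"key": 16}` → info = {'key': 16}
`info["val"] = info["key"] * 2` → info = {'key': 16, 'val': 32}
`info["c"] = info["key"] + info["val"]` → info = {'key': 16, 'val': 32, 'c': 48}
`result = info["c"]` → result = 48
So result = 48

Answer: 48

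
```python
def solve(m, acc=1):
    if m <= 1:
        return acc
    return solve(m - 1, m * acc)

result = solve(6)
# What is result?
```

Accumulator trace (n, acc): (6, 1) -> (5, 6) -> (4, 30) -> (3, 120) -> (2, 360) -> (1, 720) -> return 720

Answer: 720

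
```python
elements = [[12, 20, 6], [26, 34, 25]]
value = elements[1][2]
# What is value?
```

Trace:
`elements = [[12, 20, 6], [26, 34, 25]]` → elements = [[12, 20, 6], [26, 34, 25]]
`value = elements[1][2]` → value = 25
So value = 25

Answer: 25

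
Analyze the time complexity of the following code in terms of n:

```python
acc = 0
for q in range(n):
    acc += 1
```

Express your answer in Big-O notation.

Each loop level contributes: n. Multiplying the contributions gives O(n).

Answer: O(n)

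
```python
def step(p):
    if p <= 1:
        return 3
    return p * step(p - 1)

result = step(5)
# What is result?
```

step(5) = 5 * 4 * 3 * 2 * 3 = 360

Answer: 360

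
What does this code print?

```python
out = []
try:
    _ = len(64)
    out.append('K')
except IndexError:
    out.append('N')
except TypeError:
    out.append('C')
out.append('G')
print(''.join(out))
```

Execution trace: 'C' (except TypeError) → 'G' (after the try/except). Output: CG

Answer: CG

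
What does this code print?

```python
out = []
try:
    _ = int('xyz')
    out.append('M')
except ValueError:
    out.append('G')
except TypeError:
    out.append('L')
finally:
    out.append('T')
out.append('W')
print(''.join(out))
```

Execution trace: 'G' (except ValueError) → 'T' (finally) → 'W' (after the try/except). Output: GTW

Answer: GTW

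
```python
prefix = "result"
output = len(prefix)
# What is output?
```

Trace:
`prefix = "result"` → prefix = 'result'
`output = len(prefix)` → output = 6
So output = 6

Answer: 6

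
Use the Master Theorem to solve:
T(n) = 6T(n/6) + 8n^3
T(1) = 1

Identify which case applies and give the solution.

a=6, b=6, f(n)=8n^3. log_6(6) = 1. Since c=3 > 1 and the regularity condition holds (6(n/6)^3 = (6/6^3)n^3 with 6/6^3 < 1), Case 3 applies: T(n) = Θ(f(n)) = O(n^3).

Answer: O(n^3) - Case 3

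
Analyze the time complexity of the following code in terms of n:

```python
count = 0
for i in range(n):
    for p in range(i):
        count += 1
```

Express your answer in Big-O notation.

Each loop level contributes: n × n. Multiplying the contributions gives O(n^2).

Answer: O(n^2)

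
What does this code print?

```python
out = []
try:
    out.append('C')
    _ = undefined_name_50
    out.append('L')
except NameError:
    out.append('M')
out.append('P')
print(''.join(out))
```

Execution trace: 'C' (try body) → 'M' (except NameError) → 'P' (after the try/except). Output: CMP

Answer: CMP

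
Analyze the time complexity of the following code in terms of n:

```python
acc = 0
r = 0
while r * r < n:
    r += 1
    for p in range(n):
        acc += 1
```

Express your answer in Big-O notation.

Each loop level contributes: √n × n. Multiplying the contributions gives O(n√n).

Answer: O(n√n)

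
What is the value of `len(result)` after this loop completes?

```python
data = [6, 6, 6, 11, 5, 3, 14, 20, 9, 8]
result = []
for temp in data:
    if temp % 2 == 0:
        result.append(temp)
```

Count even numbers in [6, 6, 6, 11, 5, 3, 14, 20, 9, 8]
`result` takes the values: [] → [6] → [6, 6] → [6, 6, 6] → [6, 6, 6, 14] → [6, 6, 6, 14, 20] → [6, 6, 6, 14, 20, 8]
So `len(result)` = 6

Answer: 6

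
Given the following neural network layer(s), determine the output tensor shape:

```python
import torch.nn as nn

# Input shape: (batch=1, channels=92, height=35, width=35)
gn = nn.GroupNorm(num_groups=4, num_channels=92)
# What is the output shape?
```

Input: (1, 92, 35, 35) -> Output: (1, 92, 35, 35)

Answer: (1, 92, 35, 35)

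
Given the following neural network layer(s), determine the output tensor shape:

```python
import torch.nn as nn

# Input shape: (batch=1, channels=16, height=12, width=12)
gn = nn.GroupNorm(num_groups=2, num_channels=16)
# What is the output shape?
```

Input: (1, 16, 12, 12) -> Output: (1, 16, 12, 12)

Answer: (1, 16, 12, 12)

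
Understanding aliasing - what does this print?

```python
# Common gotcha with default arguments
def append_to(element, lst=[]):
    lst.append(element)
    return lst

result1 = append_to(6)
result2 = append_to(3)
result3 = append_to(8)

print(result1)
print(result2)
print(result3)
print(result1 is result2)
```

Key concept: mutable default argument gotcha.
Step by step:
`result1 = append_to(6)` → result1 = [6]
`result2 = append_to(3)` → result1 = [6, 3] (same object as result2); result2 = [6, 3] (same object as result1)
`result3 = append_to(8)` → result1 = [6, 3, 8] (same object as result2, result3); result2 = [6, 3, 8] (same object as result1, result3); result3 = [6, 3, 8] (same object as result1, result2)
`print(result1)` → prints [6, 3, 8]
`print(result2)` → prints [6, 3, 8]
`print(result3)` → prints [6, 3, 8]
`print(result1 is result2)` → prints True

Answer:
[6, 3, 8]
[6, 3, 8]
[6, 3, 8]
True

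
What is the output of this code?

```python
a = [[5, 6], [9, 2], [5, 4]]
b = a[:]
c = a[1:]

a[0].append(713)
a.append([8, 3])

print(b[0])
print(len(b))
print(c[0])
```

Key concept: slice with nested mutation.
Step by step:
`a = [[5, 6], [9, 2], [5, 4]]` → a = [[5, 6], [9, 2], [5, 4]]
`b = a[:]` → b = [[5, 6], [9, 2], [5, 4]]
`c = a[1:]` → c = [[9, 2], [5, 4]]
`a[0].append(713)` → a = [[5, 6, 713], [9, 2], [5, 4]]; b = [[5, 6, 713], [9, 2], [5, 4]]
`a.append([8, 3])` → a = [[5, 6, 713], [9, 2], [5, 4], [8, 3]]
`print(b[0])` → prints [5, 6, 713]
`print(len(b))` → prints 3
`print(c[0])` → prints [9, 2]

Answer:
[5, 6, 713]
3
[9, 2]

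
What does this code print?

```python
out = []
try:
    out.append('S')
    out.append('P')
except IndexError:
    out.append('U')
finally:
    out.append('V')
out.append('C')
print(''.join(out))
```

Execution trace: 'S' (try body) → 'P' (try body, no exception) → 'V' (finally) → 'C' (after the try/except). Output: SPVC

Answer: SPVC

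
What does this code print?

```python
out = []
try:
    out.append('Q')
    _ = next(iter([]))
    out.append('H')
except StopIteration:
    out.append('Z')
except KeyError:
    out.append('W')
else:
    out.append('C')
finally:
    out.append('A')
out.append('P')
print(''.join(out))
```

Execution trace: 'Q' (try body) → 'Z' (except StopIteration) → 'A' (finally) → 'P' (after the try/except). Output: QZAP

Answer: QZAP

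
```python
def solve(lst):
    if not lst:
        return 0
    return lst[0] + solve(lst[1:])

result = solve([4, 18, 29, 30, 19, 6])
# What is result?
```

4 + 18 + 29 + 30 + 19 + 6 + 0 = 106

Answer: 106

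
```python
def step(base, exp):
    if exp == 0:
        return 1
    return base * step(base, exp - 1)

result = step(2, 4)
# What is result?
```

step(2, 4) = 2 * 2 * 2 * 2 = 16

Answer: 16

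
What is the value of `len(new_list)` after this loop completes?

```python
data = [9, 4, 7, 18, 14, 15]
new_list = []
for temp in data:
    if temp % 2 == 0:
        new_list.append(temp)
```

Count even numbers in [9, 4, 7, 18, 14, 15]
`new_list` takes the values: [] → [4] → [4, 18] → [4, 18, 14]
So `len(new_list)` = 3

Answer: 3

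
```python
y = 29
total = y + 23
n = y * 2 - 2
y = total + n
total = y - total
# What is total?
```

Trace:
`y = 29` → y = 29
`total = y + 23` → total = 52
`n = y * 2 - 2` → n = 56
`y = total + n` → y = 108
`total = y - total` → total = 56
So total = 56

Answer: 56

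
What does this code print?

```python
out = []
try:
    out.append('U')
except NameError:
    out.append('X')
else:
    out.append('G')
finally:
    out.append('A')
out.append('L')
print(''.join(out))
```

Execution trace: 'U' (try body, no exception) → 'G' (else) → 'A' (finally) → 'L' (after the try/except). Output: UGAL

Answer: UGAL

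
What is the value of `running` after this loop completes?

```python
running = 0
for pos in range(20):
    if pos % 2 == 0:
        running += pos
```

Sum of even numbers 0 to 19
`running` takes the values: 0 → 2 → 6 → 12 → 20 → 30 → 42 → 56 → 72 → 90

Answer: 90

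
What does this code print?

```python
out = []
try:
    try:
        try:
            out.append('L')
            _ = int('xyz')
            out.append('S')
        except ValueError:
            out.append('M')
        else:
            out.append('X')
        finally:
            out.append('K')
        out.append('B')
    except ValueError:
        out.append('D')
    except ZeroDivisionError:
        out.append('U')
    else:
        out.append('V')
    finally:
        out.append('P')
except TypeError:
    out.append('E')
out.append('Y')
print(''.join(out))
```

Execution trace: 'L' (inner try body) → 'M' (inner except ValueError) → 'K' (inner finally) → 'B' (try body, no exception) → 'V' (else) → 'P' (finally) → 'Y' (after the try/except). Output: LMKBVPY

Answer: LMKBVPY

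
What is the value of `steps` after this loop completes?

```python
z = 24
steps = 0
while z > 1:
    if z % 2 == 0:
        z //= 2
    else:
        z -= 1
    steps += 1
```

Steps to reduce 24 to 1
`steps` takes the values: 0 → 1 → 2 → 3 → 4 → 5

Answer: 5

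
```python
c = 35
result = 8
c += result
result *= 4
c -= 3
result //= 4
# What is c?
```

Trace:
`c = 35` → c = 35
`result = 8` → result = 8
`c += result` → c = 43
`result *= 4` → result = 32
`c -= 3` → c = 40
`result //= 4` → result = 8
So c = 40

Answer: 40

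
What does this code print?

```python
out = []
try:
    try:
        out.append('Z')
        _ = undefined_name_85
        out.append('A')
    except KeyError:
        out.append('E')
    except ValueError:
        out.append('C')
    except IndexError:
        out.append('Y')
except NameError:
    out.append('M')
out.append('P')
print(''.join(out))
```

Execution trace: 'Z' (try body) → 'M' (outer except NameError) → 'P' (after the try/except). Output: ZMP

Answer: ZMP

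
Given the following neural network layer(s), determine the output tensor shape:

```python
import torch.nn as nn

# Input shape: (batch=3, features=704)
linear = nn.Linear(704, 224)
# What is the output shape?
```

Input: (3, 704) -> Output: (3, 224)

Answer: (3, 224)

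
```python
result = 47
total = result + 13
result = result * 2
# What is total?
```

Trace:
`result = 47` → result = 47
`total = result + 13` → total = 60
`result = result * 2` → result = 94
So total = 60

Answer: 60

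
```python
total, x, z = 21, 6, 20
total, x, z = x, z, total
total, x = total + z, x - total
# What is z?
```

Trace:
`total, x, z = 21, 6, 20` → total = 21; x = 6; z = 20
`total, x, z = x, z, total` → total = 6; x = 20; z = 21
`total, x = total + z, x - total` → total = 27; x = 14
So z = 21

Answer: 21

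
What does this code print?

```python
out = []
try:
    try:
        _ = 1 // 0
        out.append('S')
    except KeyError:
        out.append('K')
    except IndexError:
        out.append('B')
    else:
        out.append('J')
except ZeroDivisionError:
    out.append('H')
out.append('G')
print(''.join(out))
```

Execution trace: 'H' (outer except ZeroDivisionError) → 'G' (after the try/except). Output: HG

Answer: HG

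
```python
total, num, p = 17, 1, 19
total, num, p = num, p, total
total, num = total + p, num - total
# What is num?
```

Trace:
`total, num, p = 17, 1, 19` → total = 17; num = 1; p = 19
`total, num, p = num, p, total` → total = 1; num = 19; p = 17
`total, num = total + p, num - total` → total = 18; num = 18
So num = 18

Answer: 18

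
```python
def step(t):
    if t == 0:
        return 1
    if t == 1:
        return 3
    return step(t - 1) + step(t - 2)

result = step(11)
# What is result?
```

Build up from base cases: step(0)=1, step(1)=3, step(2)=4, step(3)=7, step(4)=11, step(5)=18, step(6)=29, ..., step(11)=322

Answer: 322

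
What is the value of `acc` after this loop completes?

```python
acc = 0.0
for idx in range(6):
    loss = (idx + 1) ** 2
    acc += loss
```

Sum of squared losses 1² + 2² + ... + 6²
`acc` takes the values: 0.0 → 1.0 → 5.0 → 14.0 → 30.0 → 55.0 → 91.0

Answer: 91.0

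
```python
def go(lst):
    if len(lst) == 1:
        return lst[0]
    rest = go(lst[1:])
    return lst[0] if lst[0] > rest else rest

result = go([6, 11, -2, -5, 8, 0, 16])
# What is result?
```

Recursive max over [6, 11, -2, -5, 8, 0, 16] = 16

Answer: 16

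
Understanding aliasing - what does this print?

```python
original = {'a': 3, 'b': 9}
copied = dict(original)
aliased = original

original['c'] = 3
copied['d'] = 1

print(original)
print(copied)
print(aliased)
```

Key concept: dict() creates copy, assignment creates alias.
Step by step:
`original = {'a': 3, 'b': 9}` → original = {'a': 3, 'b': 9}
`copied = dict(original)` → copied = {'a': 3, 'b': 9}
`aliased = original` → aliased = {'a': 3, 'b': 9} (same object as original)
`original['c'] = 3` → original = {'a': 3, 'b': 9, 'c': 3} (same object as aliased); aliased = {'a': 3, 'b': 9, 'c': 3} (same object as original)
`copied['d'] = 1` → copied = {'a': 3, 'b': 9, 'd': 1}
`print(original)` → prints {'a': 3, 'b': 9, 'c': 3}
`print(copied)` → prints {'a': 3, 'b': 9, 'd': 1}
`print(aliased)` → prints {'a': 3, 'b': 9, 'c': 3}

Answer:
{'a': 3, 'b': 9, 'c': 3}
{'a': 3, 'b': 9, 'd': 1}
{'a': 3, 'b': 9, 'c': 3}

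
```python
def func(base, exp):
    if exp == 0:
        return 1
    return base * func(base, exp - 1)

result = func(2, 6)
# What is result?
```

func(2, 6) = 2 * 2 * 2 * 2 * 2 * 2 = 64

Answer: 64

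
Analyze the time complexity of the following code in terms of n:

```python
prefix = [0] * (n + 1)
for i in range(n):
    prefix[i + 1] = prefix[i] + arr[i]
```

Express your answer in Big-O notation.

This is Prefix sum computation. Time complexity: O(n).

Answer: O(n)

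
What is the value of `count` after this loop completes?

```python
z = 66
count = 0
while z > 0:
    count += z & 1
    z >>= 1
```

Count set bits in 66 (binary: 0b1000010)
`count` takes the values: 0 → 1 → 2

Answer: 2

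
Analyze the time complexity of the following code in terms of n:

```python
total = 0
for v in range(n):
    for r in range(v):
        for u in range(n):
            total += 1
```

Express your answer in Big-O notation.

Each loop level contributes: n × n × n. Multiplying the contributions gives O(n^3).

Answer: O(n^3)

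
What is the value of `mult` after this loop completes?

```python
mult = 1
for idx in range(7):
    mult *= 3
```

3^7 = 2187
`mult` takes the values: 1 → 3 → 9 → 27 → 81 → 243 → 729 → 2187

Answer: 2187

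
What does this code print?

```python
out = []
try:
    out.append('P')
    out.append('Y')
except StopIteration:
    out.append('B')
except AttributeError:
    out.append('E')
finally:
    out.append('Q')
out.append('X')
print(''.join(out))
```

Execution trace: 'P' (try body) → 'Y' (try body, no exception) → 'Q' (finally) → 'X' (after the try/except). Output: PYQX

Answer: PYQX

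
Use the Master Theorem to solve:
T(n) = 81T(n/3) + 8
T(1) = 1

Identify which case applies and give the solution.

a=81, b=3, f(n)=8. log_3(81) = 4. Since c=0 < 4, Case 1 applies: T(n) = Θ(n^log_b(a)) = O(n^4).

Answer: O(n^4) - Case 1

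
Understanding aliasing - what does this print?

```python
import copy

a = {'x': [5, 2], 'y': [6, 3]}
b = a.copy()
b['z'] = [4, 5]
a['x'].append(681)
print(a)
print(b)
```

Key concept: shallow copy of dict with mutable values.
Step by step:
`a = {'x': [5, 2], 'y': [6, 3]}` → a = {'x': [5, 2], 'y': [6, 3]}
`b = a.copy()` → b = {'x': [5, 2], 'y': [6, 3]}
`b['z'] = [4, 5]` → b = {'x': [5, 2], 'y': [6, 3], 'z': [4, 5]}
`a['x'].append(681)` → a = {'x': [5, 2, 681], 'y': [6, 3]}; b = {'x': [5, 2, 681], 'y': [6, 3], 'z': [4, 5]}
`print(a)` → prints {'x': [5, 2, 681], 'y': [6, 3]}
`print(b)` → prints {'x': [5, 2, 681], 'y': [6, 3], 'z': [4, 5]}

Answer:
{'x': [5, 2, 681], 'y': [6, 3]}
{'x': [5, 2, 681], 'y': [6, 3], 'z': [4, 5]}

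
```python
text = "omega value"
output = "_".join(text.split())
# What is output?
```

Trace:
`text = "omega value"` → text = 'omega value'
`output = "_".join(text.split())` → output = 'omega_value'
So output = 'omega_value'

Answer: 'omega_value'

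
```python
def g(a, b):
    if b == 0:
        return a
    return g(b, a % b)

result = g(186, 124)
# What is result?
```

g(186, 124) -> g(124, 62) -> g(62, 0) -> 62

Answer: 62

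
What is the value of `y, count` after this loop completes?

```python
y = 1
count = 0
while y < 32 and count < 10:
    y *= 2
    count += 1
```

Double until >= 32 or 10 iterations
`y, count` takes the values: (1, 0) → (2, 0) → (2, 1) → (4, 1) → (4, 2) → (8, 2) → (8, 3) → (16, 3) → (16, 4) → (32, 4) → (32, 5)

Answer: 32, 5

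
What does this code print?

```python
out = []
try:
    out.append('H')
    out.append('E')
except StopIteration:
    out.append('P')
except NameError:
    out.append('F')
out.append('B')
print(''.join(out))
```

Execution trace: 'H' (try body) → 'E' (try body, no exception) → 'B' (after the try/except). Output: HEB

Answer: HEB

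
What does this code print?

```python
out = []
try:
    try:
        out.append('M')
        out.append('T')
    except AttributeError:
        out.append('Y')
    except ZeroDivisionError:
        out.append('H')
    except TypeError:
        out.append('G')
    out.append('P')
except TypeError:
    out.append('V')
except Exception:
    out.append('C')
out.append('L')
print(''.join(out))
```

Execution trace: 'M' (inner try body) → 'T' (inner try body, no exception) → 'P' (try body, no exception) → 'L' (after the try/except). Output: MTPL

Answer: MTPL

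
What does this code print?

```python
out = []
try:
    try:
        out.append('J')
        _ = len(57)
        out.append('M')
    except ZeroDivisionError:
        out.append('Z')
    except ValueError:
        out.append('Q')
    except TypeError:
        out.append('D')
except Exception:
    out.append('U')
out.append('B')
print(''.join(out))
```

Execution trace: 'J' (inner try body) → 'D' (inner except TypeError) → 'B' (after the try/except). Output: JDB

Answer: JDB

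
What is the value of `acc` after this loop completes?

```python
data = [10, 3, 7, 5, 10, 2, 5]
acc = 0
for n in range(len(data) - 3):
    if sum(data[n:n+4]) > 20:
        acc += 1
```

Count windows with sum > 20
`acc` takes the values: 0 → 1 → 2 → 3 → 4

Answer: 4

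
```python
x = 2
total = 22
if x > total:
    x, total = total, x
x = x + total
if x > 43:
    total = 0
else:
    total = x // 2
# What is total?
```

Trace:
`x = 2` → x = 2
`total = 22` → total = 22
`if x > total: ...` → x > total is False → no variable changes
`x = x + total` → x = 24
`if x > 43: ...` → x > 43 is False, take else branch → total = 12
So total = 12

Answer: 12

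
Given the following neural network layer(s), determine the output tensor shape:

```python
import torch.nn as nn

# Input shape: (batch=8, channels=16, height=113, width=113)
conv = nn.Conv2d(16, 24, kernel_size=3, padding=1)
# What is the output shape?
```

Input: (8, 16, 113, 113) -> Output: (8, 24, 113, 113)

Answer: (8, 24, 113, 113)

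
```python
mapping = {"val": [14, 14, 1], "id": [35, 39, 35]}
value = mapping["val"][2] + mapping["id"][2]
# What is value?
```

Trace:
`mapping = {"val": [14, 14, 1], "id": [35, 39, 35]}` → mapping = {'val': [14, 14, 1], 'id': [35, 39, 35]}
`value = mapping["val"][2] + mapping["id"][2]` → value = 36
So value = 36

Answer: 36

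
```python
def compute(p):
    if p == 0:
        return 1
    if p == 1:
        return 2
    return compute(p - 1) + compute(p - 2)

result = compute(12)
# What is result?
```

Build up from base cases: compute(0)=1, compute(1)=2, compute(2)=3, compute(3)=5, compute(4)=8, compute(5)=13, compute(6)=21, ..., compute(12)=377

Answer: 377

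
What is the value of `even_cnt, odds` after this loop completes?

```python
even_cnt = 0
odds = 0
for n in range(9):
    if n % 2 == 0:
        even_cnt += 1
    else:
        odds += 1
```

Count evens and odds in range(9)
`even_cnt, odds` takes the values: (0, 0) → (1, 0) → (1, 1) → (2, 1) → (2, 2) → (3, 2) → (3, 3) → (4, 3) → (4, 4) → (5, 4)

Answer: 5, 4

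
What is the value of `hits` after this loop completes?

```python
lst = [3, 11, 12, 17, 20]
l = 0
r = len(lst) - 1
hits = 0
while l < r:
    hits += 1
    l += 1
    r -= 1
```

Iterations until pointers meet (list length 5)
`hits` takes the values: 0 → 1 → 2

Answer: 2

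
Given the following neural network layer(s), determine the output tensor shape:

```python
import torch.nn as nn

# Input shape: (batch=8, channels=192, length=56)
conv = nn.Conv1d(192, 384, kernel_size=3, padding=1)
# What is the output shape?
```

Input: (8, 192, 56) -> Output: (8, 384, 56)

Answer: (8, 384, 56)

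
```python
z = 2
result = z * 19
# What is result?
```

Trace:
`z = 2` → z = 2
`result = z * 19` → result = 38
So result = 38

Answer: 38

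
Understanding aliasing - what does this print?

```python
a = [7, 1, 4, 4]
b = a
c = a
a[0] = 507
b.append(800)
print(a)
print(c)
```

Key concept: multiple aliases.
Step by step:
`a = [7, 1, 4, 4]` → a = [7, 1, 4, 4]
`b = a` → b = [7, 1, 4, 4] (same object as a)
`c = a` → c = [7, 1, 4, 4] (same object as a, b)
`a[0] = 507` → a = [507, 1, 4, 4] (same object as b, c); b = [507, 1, 4, 4] (same object as a, c); c = [507, 1, 4, 4] (same object as a, b)
`b.append(800)` → a = [507, 1, 4, 4, 800] (same object as b, c); b = [507, 1, 4, 4, 800] (same object as a, c); c = [507, 1, 4, 4, 800] (same object as a, b)
`print(a)` → prints [507, 1, 4, 4, 800]
`print(c)` → prints [507, 1, 4, 4, 800]

Answer:
[507, 1, 4, 4, 800]
[507, 1, 4, 4, 800]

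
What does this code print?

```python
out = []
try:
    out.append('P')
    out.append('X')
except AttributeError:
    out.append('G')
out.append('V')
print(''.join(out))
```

Execution trace: 'P' (try body) → 'X' (try body, no exception) → 'V' (after the try/except). Output: PXV

Answer: PXV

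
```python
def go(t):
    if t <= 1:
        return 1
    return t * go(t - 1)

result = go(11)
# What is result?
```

go(11) = 11 * 10 * 9 * 8 * 7 * 6 * 5 * 4 * 3 * 2 * 1 = 39916800

Answer: 39916800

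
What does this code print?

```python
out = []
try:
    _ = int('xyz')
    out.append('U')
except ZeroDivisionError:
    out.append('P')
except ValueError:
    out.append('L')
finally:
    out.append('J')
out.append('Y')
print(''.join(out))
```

Execution trace: 'L' (except ValueError) → 'J' (finally) → 'Y' (after the try/except). Output: LJY

Answer: LJY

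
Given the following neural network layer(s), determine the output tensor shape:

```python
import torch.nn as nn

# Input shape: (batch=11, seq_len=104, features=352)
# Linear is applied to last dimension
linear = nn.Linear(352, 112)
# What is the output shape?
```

Input: (11, 104, 352) -> Output: (11, 104, 112)

Answer: (11, 104, 112)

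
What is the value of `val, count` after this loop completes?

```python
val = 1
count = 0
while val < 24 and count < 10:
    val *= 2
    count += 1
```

Double until >= 24 or 10 iterations
`val, count` takes the values: (1, 0) → (2, 0) → (2, 1) → (4, 1) → (4, 2) → (8, 2) → (8, 3) → (16, 3) → (16, 4) → (32, 4) → (32, 5)

Answer: 32, 5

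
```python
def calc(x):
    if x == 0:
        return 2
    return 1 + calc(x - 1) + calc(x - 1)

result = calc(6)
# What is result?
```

calc(x) = 1 + 2·calc(x-1), calc(0)=2. Closed form: (2+1)·2^6 - 1 = 191.

Answer: 191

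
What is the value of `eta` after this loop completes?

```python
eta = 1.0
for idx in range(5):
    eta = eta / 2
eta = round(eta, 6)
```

Halving LR 5 times: 1 / 2^5
`eta` takes the values: 1.0 → 0.5 → 0.25 → 0.125 → 0.0625 → 0.03125

Answer: 0.03125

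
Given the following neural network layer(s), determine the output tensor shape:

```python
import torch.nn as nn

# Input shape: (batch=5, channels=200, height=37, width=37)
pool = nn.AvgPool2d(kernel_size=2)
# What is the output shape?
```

Input: (5, 200, 37, 37) -> Output: (5, 200, 18, 18)

Answer: (5, 200, 18, 18)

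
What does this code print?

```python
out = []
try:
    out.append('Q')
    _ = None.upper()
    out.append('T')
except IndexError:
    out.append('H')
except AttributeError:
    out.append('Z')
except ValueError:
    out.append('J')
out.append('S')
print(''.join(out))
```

Execution trace: 'Q' (try body) → 'Z' (except AttributeError) → 'S' (after the try/except). Output: QZS

Answer: QZS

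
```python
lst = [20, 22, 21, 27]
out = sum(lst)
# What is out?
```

Trace:
`lst = [20, 22, 21, 27]` → lst = [20, 22, 21, 27]
`out = sum(lst)` → out = 90
So out = 90

Answer: 90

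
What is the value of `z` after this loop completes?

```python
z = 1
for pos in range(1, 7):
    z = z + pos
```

Start at 1, add 1 through 6
`z` takes the values: 1 → 2 → 4 → 7 → 11 → 16 → 22

Answer: 22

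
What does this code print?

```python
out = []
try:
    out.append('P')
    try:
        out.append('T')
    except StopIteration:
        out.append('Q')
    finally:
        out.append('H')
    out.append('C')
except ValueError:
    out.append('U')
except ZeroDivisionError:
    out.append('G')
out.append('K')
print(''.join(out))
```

Execution trace: 'P' (try body) → 'T' (inner try body, no exception) → 'H' (inner finally) → 'C' (try body, no exception) → 'K' (after the try/except). Output: PTHCK

Answer: PTHCK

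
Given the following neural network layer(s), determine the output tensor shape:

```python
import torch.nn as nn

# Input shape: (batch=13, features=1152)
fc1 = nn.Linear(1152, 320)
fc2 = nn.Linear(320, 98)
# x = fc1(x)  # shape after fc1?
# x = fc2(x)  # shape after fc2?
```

Input: (13, 1152) -> after fc1: (13, 320) -> Output: (13, 98)

Answer: (13, 98)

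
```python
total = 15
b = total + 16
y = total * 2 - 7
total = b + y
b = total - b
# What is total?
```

Trace:
`total = 15` → total = 15
`b = total + 16` → b = 31
`y = total * 2 - 7` → y = 23
`total = b + y` → total = 54
`b = total - b` → b = 23
So total = 54

Answer: 54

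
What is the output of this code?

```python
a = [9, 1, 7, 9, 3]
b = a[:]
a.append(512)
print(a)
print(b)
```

Key concept: slice [:] creates copy.
Step by step:
`a = [9, 1, 7, 9, 3]` → a = [9, 1, 7, 9, 3]
`b = a[:]` → b = [9, 1, 7, 9, 3]
`a.append(512)` → a = [9, 1, 7, 9, 3, 512]
`print(a)` → prints [9, 1, 7, 9, 3, 512]
`print(b)` → prints [9, 1, 7, 9, 3]

Answer:
[9, 1, 7, 9, 3, 512]
[9, 1, 7, 9, 3]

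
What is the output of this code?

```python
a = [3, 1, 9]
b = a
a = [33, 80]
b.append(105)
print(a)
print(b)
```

Key concept: rebinding vs mutation: a is rebound to a new list, b still points at the original.
Step by step:
`a = [3, 1, 9]` → a = [3, 1, 9]
`b = a` → b = [3, 1, 9] (same object as a)
`a = [33, 80]` → a = [33, 80]
`b.append(105)` → b = [3, 1, 9, 105]
`print(a)` → prints [33, 80]
`print(b)` → prints [3, 1, 9, 105]

Answer:
[33, 80]
[3, 1, 9, 105]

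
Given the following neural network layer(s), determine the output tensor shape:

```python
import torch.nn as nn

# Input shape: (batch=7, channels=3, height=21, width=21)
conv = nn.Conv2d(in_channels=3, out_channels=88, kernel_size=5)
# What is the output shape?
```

Input: (7, 3, 21, 21) -> Output: (7, 88, 17, 17)

Answer: (7, 88, 17, 17)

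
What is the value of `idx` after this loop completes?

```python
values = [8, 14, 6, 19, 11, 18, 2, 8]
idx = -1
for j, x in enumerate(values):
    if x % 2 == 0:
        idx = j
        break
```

First even number index in [8, 14, 6, 19, 11, 18, 2, 8]
`idx` takes the values: -1 → 0

Answer: 0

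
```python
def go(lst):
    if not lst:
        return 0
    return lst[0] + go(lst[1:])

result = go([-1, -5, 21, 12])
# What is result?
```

(-1) + (-5) + 21 + 12 + 0 = 27

Answer: 27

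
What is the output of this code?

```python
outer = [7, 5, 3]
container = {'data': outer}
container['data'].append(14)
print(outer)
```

Key concept: dict holds reference to list.
Step by step:
`outer = [7, 5, 3]` → outer = [7, 5, 3]
`container = {'data': outer}` → container = {'data': [7, 5, 3]}
`container['data'].append(14)` → outer = [7, 5, 3, 14]; container = {'data': [7, 5, 3, 14]}
`print(outer)` → prints [7, 5, 3, 14]

Answer: [7, 5, 3, 14]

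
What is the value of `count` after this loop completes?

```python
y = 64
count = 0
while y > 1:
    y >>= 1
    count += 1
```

Count right shifts until 1
`count` takes the values: 0 → 1 → 2 → 3 → 4 → 5 → 6

Answer: 6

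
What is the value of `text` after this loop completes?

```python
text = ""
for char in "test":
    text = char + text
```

Reverse 'test'
`text` takes the values: "" → "t" → "et" → "set" → "tset"

Answer: "tset"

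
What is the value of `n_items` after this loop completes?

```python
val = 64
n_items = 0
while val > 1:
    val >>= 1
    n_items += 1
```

Count right shifts until 1
`n_items` takes the values: 0 → 1 → 2 → 3 → 4 → 5 → 6

Answer: 6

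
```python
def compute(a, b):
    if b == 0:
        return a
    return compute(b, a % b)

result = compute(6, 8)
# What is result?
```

compute(6, 8) -> compute(8, 6) -> compute(6, 2) -> compute(2, 0) -> 2

Answer: 2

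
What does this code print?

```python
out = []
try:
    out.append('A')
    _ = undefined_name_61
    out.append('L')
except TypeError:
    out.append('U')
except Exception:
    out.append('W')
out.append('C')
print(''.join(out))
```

Execution trace: 'A' (try body) → 'W' (except Exception) → 'C' (after the try/except). Output: AWC

Answer: AWC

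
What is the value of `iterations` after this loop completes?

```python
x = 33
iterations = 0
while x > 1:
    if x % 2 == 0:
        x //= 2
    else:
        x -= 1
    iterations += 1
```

Steps to reduce 33 to 1
`iterations` takes the values: 0 → 1 → 2 → 3 → 4 → 5 → 6

Answer: 6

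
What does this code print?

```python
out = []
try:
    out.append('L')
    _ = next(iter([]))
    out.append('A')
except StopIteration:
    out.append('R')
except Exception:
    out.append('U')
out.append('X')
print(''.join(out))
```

Execution trace: 'L' (try body) → 'R' (except StopIteration) → 'X' (after the try/except). Output: LRX

Answer: LRX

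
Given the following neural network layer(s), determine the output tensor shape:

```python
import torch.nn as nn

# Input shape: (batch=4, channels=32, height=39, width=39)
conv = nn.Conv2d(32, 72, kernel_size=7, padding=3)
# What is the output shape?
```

Input: (4, 32, 39, 39) -> Output: (4, 72, 39, 39)

Answer: (4, 72, 39, 39)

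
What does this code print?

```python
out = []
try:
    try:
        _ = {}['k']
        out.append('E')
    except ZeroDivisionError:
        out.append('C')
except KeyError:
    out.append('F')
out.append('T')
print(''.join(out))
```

Execution trace: 'F' (outer except KeyError) → 'T' (after the try/except). Output: FT

Answer: FT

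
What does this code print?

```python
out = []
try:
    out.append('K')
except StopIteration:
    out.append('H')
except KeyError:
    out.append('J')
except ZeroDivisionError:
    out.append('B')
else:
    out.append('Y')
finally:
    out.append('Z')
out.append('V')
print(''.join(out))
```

Execution trace: 'K' (try body, no exception) → 'Y' (else) → 'Z' (finally) → 'V' (after the try/except). Output: KYZV

Answer: KYZV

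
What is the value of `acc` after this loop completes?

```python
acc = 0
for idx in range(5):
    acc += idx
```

Sum of 0 to 4 = 10
`acc` takes the values: 0 → 1 → 3 → 6 → 10

Answer: 10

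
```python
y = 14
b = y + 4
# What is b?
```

Trace:
`y = 14` → y = 14
`b = y + 4` → b = 18
So b = 18

Answer: 18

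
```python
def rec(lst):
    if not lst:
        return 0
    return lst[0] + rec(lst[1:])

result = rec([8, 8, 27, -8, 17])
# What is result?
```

8 + 8 + 27 + (-8) + 17 + 0 = 52

Answer: 52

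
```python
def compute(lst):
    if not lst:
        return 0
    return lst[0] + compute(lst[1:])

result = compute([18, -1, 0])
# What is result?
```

18 + (-1) + 0 + 0 = 17

Answer: 17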